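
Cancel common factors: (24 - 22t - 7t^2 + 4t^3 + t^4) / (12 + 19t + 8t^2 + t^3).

(2 - 3t + t^2)/(1 + t)

Repeated division with remainder:
  t^4 + 4t^3 - 7t^2 - 22t + 24 = (t - 4)(t^3 + 8t^2 + 19t + 12) + (6t^2 + 42t + 72)
  t^3 + 8t^2 + 19t + 12 = ((1/6)t + 1/6)(6t^2 + 42t + 72) + (0)
Last nonzero remainder: 6t^2 + 42t + 72. Dividing through by 6 gives the monic gcd t^2 + 7t + 12.
Cancel t^2 + 7t + 12 from numerator and denominator to get the reduced form.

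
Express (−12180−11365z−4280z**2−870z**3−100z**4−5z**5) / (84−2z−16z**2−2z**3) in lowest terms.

(580+265z+50z**2+5z**3)/(−4+2z)

By polynomial division,
  −5z**5−100z**4−870z**3−4280z**2−11365z−12180 = ((5/2)z**2+30z+385/2)(−2z**3−16z**2−2z+84) + (−1350z**2−13500z−28350)
  −2z**3−16z**2−2z+84 = ((1/675)z−2/675)(−1350z**2−13500z−28350) + (0)
Last nonzero remainder: −1350z**2−13500z−28350. Dividing through by −1350 gives the monic gcd z**2+10z+21.
Cancel z**2+10z+21 from numerator and denominator to get the reduced form.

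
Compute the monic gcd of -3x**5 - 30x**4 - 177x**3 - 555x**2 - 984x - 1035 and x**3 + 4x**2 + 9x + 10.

x**2 + 2x + 5

Apply the Euclidean algorithm:
  -3x**5 - 30x**4 - 177x**3 - 555x**2 - 984x - 1035 = (-3x**2 - 18x - 78)(x**3 + 4x**2 + 9x + 10) + (-51x**2 - 102x - 255)
  x**3 + 4x**2 + 9x + 10 = (-(1/51)x - 2/51)(-51x**2 - 102x - 255) + (0)
Last nonzero remainder: -51x**2 - 102x - 255. Dividing through by -51 gives the monic gcd x**2 + 2x + 5.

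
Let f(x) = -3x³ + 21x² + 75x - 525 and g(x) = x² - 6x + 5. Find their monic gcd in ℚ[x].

Repeated division with remainder:
  -3x³ + 21x² + 75x - 525 = (-3x + 3)(x² - 6x + 5) + (108x - 540)
  x² - 6x + 5 = ((1/108)x - 1/108)(108x - 540) + (0)
Last nonzero remainder: 108x - 540. Dividing through by 108 gives the monic gcd x - 5.

x - 5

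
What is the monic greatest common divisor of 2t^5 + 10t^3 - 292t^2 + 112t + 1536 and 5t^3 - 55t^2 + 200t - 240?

Euclidean algorithm in ℚ[t]:
  2t^5 + 10t^3 - 292t^2 + 112t + 1536 = ((2/5)t^2 + (22/5)t + 172/5)(5t^3 - 55t^2 + 200t - 240) + (816t^2 - 5712t + 9792)
  5t^3 - 55t^2 + 200t - 240 = ((5/816)t - 5/204)(816t^2 - 5712t + 9792) + (0)
Last nonzero remainder: 816t^2 - 5712t + 9792. Dividing through by 816 gives the monic gcd t^2 - 7t + 12.

t^2 - 7t + 12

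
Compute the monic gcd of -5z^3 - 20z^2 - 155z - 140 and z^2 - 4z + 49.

Euclidean algorithm in ℚ[z]:
  -5z^3 - 20z^2 - 155z - 140 = (-5z - 40)(z^2 - 4z + 49) + (-70z + 1820)
  z^2 - 4z + 49 = (-(1/70)z - 11/35)(-70z + 1820) + (621)
  -70z + 1820 = (-(70/621)z + 1820/621)(621) + (0)
The last nonzero remainder is the constant 621, so the polynomials are coprime and gcd = 1.

1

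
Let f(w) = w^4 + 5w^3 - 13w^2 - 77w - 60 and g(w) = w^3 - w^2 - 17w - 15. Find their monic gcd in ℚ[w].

w^2 + 4w + 3

By polynomial division,
  w^4 + 5w^3 - 13w^2 - 77w - 60 = (w + 6)(w^3 - w^2 - 17w - 15) + (10w^2 + 40w + 30)
  w^3 - w^2 - 17w - 15 = ((1/10)w - 1/2)(10w^2 + 40w + 30) + (0)
Last nonzero remainder: 10w^2 + 40w + 30. Dividing through by 10 gives the monic gcd w^2 + 4w + 3.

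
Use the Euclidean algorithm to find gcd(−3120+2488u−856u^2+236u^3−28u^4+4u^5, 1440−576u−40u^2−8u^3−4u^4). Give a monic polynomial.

−60+34u−4u^2+u^3

Euclidean algorithm in ℚ[u]:
  4u^5−28u^4+236u^3−856u^2+2488u−3120 = (−u+9)(−4u^4−8u^3−40u^2−576u+1440) + (268u^3−1072u^2+9112u−16080)
  −4u^4−8u^3−40u^2−576u+1440 = (−(1/67)u−6/67)(268u^3−1072u^2+9112u−16080) + (0)
Last nonzero remainder: 268u^3−1072u^2+9112u−16080. Dividing through by 268 gives the monic gcd u^3−4u^2+34u−60.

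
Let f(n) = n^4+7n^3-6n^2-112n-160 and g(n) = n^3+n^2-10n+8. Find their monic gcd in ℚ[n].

Euclidean algorithm in ℚ[n]:
  n^4+7n^3-6n^2-112n-160 = (n+6)(n^3+n^2-10n+8) + (-2n^2-60n-208)
  n^3+n^2-10n+8 = (-(1/2)n+29/2)(-2n^2-60n-208) + (756n+3024)
  -2n^2-60n-208 = (-(1/378)n-13/189)(756n+3024) + (0)
Last nonzero remainder: 756n+3024. Dividing through by 756 gives the monic gcd n+4.

n+4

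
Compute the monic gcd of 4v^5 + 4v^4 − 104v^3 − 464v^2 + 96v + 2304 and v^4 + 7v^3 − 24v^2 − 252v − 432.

v^2 − 3v − 18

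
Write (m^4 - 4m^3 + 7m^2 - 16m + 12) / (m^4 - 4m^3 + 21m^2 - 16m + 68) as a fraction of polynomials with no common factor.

(m^2 - 4m + 3)/(m^2 - 4m + 17)

Apply the Euclidean algorithm:
  m^4 - 4m^3 + 7m^2 - 16m + 12 = (m^4 - 4m^3 + 21m^2 - 16m + 68) + (-14m^2 - 56)
  m^4 - 4m^3 + 21m^2 - 16m + 68 = (-(1/14)m^2 + (2/7)m - 17/14)(-14m^2 - 56) + (0)
Last nonzero remainder: -14m^2 - 56. Dividing through by -14 gives the monic gcd m^2 + 4.
Cancel m^2 + 4 from numerator and denominator to get the reduced form.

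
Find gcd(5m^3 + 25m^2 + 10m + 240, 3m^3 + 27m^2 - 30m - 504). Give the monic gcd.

m + 6

Euclidean algorithm in ℚ[m]:
  5m^3 + 25m^2 + 10m + 240 = (5/3)(3m^3 + 27m^2 - 30m - 504) + (-20m^2 + 60m + 1080)
  3m^3 + 27m^2 - 30m - 504 = (-(3/20)m - 9/5)(-20m^2 + 60m + 1080) + (240m + 1440)
  -20m^2 + 60m + 1080 = (-(1/12)m + 3/4)(240m + 1440) + (0)
Last nonzero remainder: 240m + 1440. Dividing through by 240 gives the monic gcd m + 6.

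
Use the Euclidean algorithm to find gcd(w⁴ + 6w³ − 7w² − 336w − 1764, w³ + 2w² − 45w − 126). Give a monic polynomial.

Apply the Euclidean algorithm:
  w⁴ + 6w³ − 7w² − 336w − 1764 = (w + 4)(w³ + 2w² − 45w − 126) + (30w² − 30w − 1260)
  w³ + 2w² − 45w − 126 = ((1/30)w + 1/10)(30w² − 30w − 1260) + (0)
Last nonzero remainder: 30w² − 30w − 1260. Dividing through by 30 gives the monic gcd w² − w − 42.

w² − w − 42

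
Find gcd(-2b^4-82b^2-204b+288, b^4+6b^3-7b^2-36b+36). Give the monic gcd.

Repeated division with remainder:
  -2b^4-82b^2-204b+288 = (-2)(b^4+6b^3-7b^2-36b+36) + (12b^3-96b^2-276b+360)
  b^4+6b^3-7b^2-36b+36 = ((1/12)b+7/6)(12b^3-96b^2-276b+360) + (128b^2+256b-384)
  12b^3-96b^2-276b+360 = ((3/32)b-15/16)(128b^2+256b-384) + (0)
Last nonzero remainder: 128b^2+256b-384. Dividing through by 128 gives the monic gcd b^2+2b-3.

b^2+2b-3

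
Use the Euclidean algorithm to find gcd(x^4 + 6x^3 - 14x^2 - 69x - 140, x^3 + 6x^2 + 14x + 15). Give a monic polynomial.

x^2 + 3x + 5

By polynomial division,
  x^4 + 6x^3 - 14x^2 - 69x - 140 = (x)(x^3 + 6x^2 + 14x + 15) + (-28x^2 - 84x - 140)
  x^3 + 6x^2 + 14x + 15 = (-(1/28)x - 3/28)(-28x^2 - 84x - 140) + (0)
Last nonzero remainder: -28x^2 - 84x - 140. Dividing through by -28 gives the monic gcd x^2 + 3x + 5.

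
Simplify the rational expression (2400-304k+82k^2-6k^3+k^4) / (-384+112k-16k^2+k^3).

Apply the Euclidean algorithm:
  k^4-6k^3+82k^2-304k+2400 = (k+10)(k^3-16k^2+112k-384) + (130k^2-1040k+6240)
  k^3-16k^2+112k-384 = ((1/130)k-4/65)(130k^2-1040k+6240) + (0)
Last nonzero remainder: 130k^2-1040k+6240. Dividing through by 130 gives the monic gcd k^2-8k+48.
Cancel k^2-8k+48 from numerator and denominator to get the reduced form.

(50+2k+k^2)/(-8+k)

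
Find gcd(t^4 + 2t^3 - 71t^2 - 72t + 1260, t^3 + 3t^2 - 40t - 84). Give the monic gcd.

t^2 + t - 42

Repeated division with remainder:
  t^4 + 2t^3 - 71t^2 - 72t + 1260 = (t - 1)(t^3 + 3t^2 - 40t - 84) + (-28t^2 - 28t + 1176)
  t^3 + 3t^2 - 40t - 84 = (-(1/28)t - 1/14)(-28t^2 - 28t + 1176) + (0)
Last nonzero remainder: -28t^2 - 28t + 1176. Dividing through by -28 gives the monic gcd t^2 + t - 42.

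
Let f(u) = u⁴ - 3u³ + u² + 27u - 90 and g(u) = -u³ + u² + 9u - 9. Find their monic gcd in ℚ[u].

Euclidean algorithm in ℚ[u]:
  u⁴ - 3u³ + u² + 27u - 90 = (-u + 2)(-u³ + u² + 9u - 9) + (8u² - 72)
  -u³ + u² + 9u - 9 = (-(1/8)u + 1/8)(8u² - 72) + (0)
Last nonzero remainder: 8u² - 72. Dividing through by 8 gives the monic gcd u² - 9.

u² - 9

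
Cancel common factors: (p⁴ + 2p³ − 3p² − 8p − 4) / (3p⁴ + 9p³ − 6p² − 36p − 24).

Repeated division with remainder:
  p⁴ + 2p³ − 3p² − 8p − 4 = (1/3)(3p⁴ + 9p³ − 6p² − 36p − 24) + (−p³ − p² + 4p + 4)
  3p⁴ + 9p³ − 6p² − 36p − 24 = (−3p − 6)(−p³ − p² + 4p + 4) + (0)
Last nonzero remainder: −p³ − p² + 4p + 4. Dividing through by −1 gives the monic gcd p³ + p² − 4p − 4.
Cancel p³ + p² − 4p − 4 from numerator and denominator to get the reduced form.

(p + 1)/(3p + 6)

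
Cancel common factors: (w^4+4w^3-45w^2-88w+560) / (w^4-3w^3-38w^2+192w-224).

Repeated division with remainder:
  w^4+4w^3-45w^2-88w+560 = (w^4-3w^3-38w^2+192w-224) + (7w^3-7w^2-280w+784)
  w^4-3w^3-38w^2+192w-224 = ((1/7)w-2/7)(7w^3-7w^2-280w+784) + (0)
Last nonzero remainder: 7w^3-7w^2-280w+784. Dividing through by 7 gives the monic gcd w^3-w^2-40w+112.
Cancel w^3-w^2-40w+112 from numerator and denominator to get the reduced form.

(w+5)/(w-2)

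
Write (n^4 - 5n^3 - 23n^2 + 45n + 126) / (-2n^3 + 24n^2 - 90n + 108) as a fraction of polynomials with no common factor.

(-n^3 + 2n^2 + 29n + 42)/(2n^2 - 18n + 36)

By polynomial division,
  n^4 - 5n^3 - 23n^2 + 45n + 126 = (-(1/2)n - 7/2)(-2n^3 + 24n^2 - 90n + 108) + (16n^2 - 216n + 504)
  -2n^3 + 24n^2 - 90n + 108 = (-(1/8)n - 3/16)(16n^2 - 216n + 504) + (-(135/2)n + 405/2)
  16n^2 - 216n + 504 = (-(32/135)n + 112/45)(-(135/2)n + 405/2) + (0)
Last nonzero remainder: -(135/2)n + 405/2. Dividing through by -135/2 gives the monic gcd n - 3.
Cancel n - 3 from numerator and denominator to get the reduced form.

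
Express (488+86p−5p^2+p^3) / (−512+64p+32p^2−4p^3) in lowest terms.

Euclidean algorithm in ℚ[p]:
  p^3−5p^2+86p+488 = (−1/4)(−4p^3+32p^2+64p−512) + (3p^2+102p+360)
  −4p^3+32p^2+64p−512 = (−(4/3)p+56)(3p^2+102p+360) + (−5168p−20672)
  3p^2+102p+360 = (−(3/5168)p−45/2584)(−5168p−20672) + (0)
Last nonzero remainder: −5168p−20672. Dividing through by −5168 gives the monic gcd p+4.
Cancel p+4 from numerator and denominator to get the reduced form.

(−122+9p−p^2)/(128−48p+4p^2)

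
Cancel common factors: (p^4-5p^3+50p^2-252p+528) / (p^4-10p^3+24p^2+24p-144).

(p^2+p+44)/(p^2-4p-12)

By polynomial division,
  p^4-5p^3+50p^2-252p+528 = (p^4-10p^3+24p^2+24p-144) + (5p^3+26p^2-276p+672)
  p^4-10p^3+24p^2+24p-144 = ((1/5)p-76/25)(5p^3+26p^2-276p+672) + ((3956/25)p^2-(23736/25)p+47472/25)
  5p^3+26p^2-276p+672 = ((125/3956)p+350/989)((3956/25)p^2-(23736/25)p+47472/25) + (0)
Last nonzero remainder: (3956/25)p^2-(23736/25)p+47472/25. Dividing through by 3956/25 gives the monic gcd p^2-6p+12.
Cancel p^2-6p+12 from numerator and denominator to get the reduced form.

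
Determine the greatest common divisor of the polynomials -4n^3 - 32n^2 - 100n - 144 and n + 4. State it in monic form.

Euclidean algorithm in ℚ[n]:
  -4n^3 - 32n^2 - 100n - 144 = (-4n^2 - 16n - 36)(n + 4) + (0)
The last nonzero remainder n + 4 is already monic.

n + 4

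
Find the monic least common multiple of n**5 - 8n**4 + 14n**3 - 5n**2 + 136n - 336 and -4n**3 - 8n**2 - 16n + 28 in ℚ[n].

n**6 - 9n**5 + 22n**4 - 19n**3 + 141n**2 - 472n + 336

Euclidean algorithm in ℚ[n]:
  n**5 - 8n**4 + 14n**3 - 5n**2 + 136n - 336 = (-(1/4)n**2 + (5/2)n - 15/2)(-4n**3 - 8n**2 - 16n + 28) + (-18n**2 - 54n - 126)
  -4n**3 - 8n**2 - 16n + 28 = ((2/9)n - 2/9)(-18n**2 - 54n - 126) + (0)
Last nonzero remainder: -18n**2 - 54n - 126. Dividing through by -18 gives the monic gcd n**2 + 3n + 7.
Then lcm(f, g) = f·g / gcd(f, g); expanding and making the result monic gives the answer.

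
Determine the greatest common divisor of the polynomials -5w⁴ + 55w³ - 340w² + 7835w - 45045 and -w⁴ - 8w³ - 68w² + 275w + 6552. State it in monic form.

w³ + 68w - 819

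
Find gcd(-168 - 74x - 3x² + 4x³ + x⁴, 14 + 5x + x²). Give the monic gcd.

14 + 5x + x²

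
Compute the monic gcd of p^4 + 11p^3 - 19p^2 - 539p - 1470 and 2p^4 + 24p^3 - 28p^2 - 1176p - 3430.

By polynomial division,
  p^4 + 11p^3 - 19p^2 - 539p - 1470 = (1/2)(2p^4 + 24p^3 - 28p^2 - 1176p - 3430) + (-p^3 - 5p^2 + 49p + 245)
  2p^4 + 24p^3 - 28p^2 - 1176p - 3430 = (-2p - 14)(-p^3 - 5p^2 + 49p + 245) + (0)
Last nonzero remainder: -p^3 - 5p^2 + 49p + 245. Dividing through by -1 gives the monic gcd p^3 + 5p^2 - 49p - 245.

p^3 + 5p^2 - 49p - 245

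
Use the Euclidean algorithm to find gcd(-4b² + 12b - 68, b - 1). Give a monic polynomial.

Repeated division with remainder:
  -4b² + 12b - 68 = (-4b + 8)(b - 1) + (-60)
  b - 1 = (-(1/60)b + 1/60)(-60) + (0)
The last nonzero remainder is the constant -60, so the polynomials are coprime and gcd = 1.

1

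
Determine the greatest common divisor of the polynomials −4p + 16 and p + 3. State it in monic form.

Euclidean algorithm in ℚ[p]:
  −4p + 16 = (−4)(p + 3) + (28)
  p + 3 = ((1/28)p + 3/28)(28) + (0)
The last nonzero remainder is the constant 28, so the polynomials are coprime and gcd = 1.

1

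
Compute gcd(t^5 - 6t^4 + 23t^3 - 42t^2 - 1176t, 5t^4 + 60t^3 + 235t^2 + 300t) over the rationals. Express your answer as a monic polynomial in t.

t^2 + 4t

By polynomial division,
  t^5 - 6t^4 + 23t^3 - 42t^2 - 1176t = ((1/5)t - 18/5)(5t^4 + 60t^3 + 235t^2 + 300t) + (192t^3 + 744t^2 - 96t)
  5t^4 + 60t^3 + 235t^2 + 300t = ((5/192)t + 325/1536)(192t^3 + 744t^2 - 96t) + ((5125/64)t^2 + (5125/16)t)
  192t^3 + 744t^2 - 96t = ((12288/5125)t - 1536/5125)((5125/64)t^2 + (5125/16)t) + (0)
Last nonzero remainder: (5125/64)t^2 + (5125/16)t. Dividing through by 5125/64 gives the monic gcd t^2 + 4t.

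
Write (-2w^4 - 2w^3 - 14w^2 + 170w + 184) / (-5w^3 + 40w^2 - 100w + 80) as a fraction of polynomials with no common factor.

(2w^3 + 10w^2 + 54w + 46)/(5w^2 - 20w + 20)

Repeated division with remainder:
  -2w^4 - 2w^3 - 14w^2 + 170w + 184 = ((2/5)w + 18/5)(-5w^3 + 40w^2 - 100w + 80) + (-118w^2 + 498w - 104)
  -5w^3 + 40w^2 - 100w + 80 = ((5/118)w - 1115/6962)(-118w^2 + 498w - 104) + (-(55125/3481)w + 220500/3481)
  -118w^2 + 498w - 104 = ((410758/55125)w - 90506/55125)(-(55125/3481)w + 220500/3481) + (0)
Last nonzero remainder: -(55125/3481)w + 220500/3481. Dividing through by -55125/3481 gives the monic gcd w - 4.
Cancel w - 4 from numerator and denominator to get the reduced form.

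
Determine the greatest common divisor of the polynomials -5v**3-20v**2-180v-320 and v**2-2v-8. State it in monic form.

v+2

Euclidean algorithm in ℚ[v]:
  -5v**3-20v**2-180v-320 = (-5v-30)(v**2-2v-8) + (-280v-560)
  v**2-2v-8 = (-(1/280)v+1/70)(-280v-560) + (0)
Last nonzero remainder: -280v-560. Dividing through by -280 gives the monic gcd v+2.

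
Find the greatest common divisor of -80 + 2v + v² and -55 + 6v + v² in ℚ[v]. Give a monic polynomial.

1

Euclidean algorithm in ℚ[v]:
  v² + 2v - 80 = (v² + 6v - 55) + (-4v - 25)
  v² + 6v - 55 = (-(1/4)v + 1/16)(-4v - 25) + (-855/16)
  -4v - 25 = ((64/855)v + 80/171)(-855/16) + (0)
The last nonzero remainder is the constant -855/16, so the polynomials are coprime and gcd = 1.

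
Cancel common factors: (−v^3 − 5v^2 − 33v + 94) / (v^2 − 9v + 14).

Apply the Euclidean algorithm:
  −v^3 − 5v^2 − 33v + 94 = (−v − 14)(v^2 − 9v + 14) + (−145v + 290)
  v^2 − 9v + 14 = (−(1/145)v + 7/145)(−145v + 290) + (0)
Last nonzero remainder: −145v + 290. Dividing through by −145 gives the monic gcd v − 2.
Cancel v − 2 from numerator and denominator to get the reduced form.

(−v^2 − 7v − 47)/(v − 7)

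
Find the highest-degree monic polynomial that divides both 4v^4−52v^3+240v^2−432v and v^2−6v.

Euclidean algorithm in ℚ[v]:
  4v^4−52v^3+240v^2−432v = (4v^2−28v+72)(v^2−6v) + (0)
The last nonzero remainder v^2−6v is already monic.

v^2−6v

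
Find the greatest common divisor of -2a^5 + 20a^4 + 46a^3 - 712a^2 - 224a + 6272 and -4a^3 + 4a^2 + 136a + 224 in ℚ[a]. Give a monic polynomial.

a^2 - 3a - 28

Euclidean algorithm in ℚ[a]:
  -2a^5 + 20a^4 + 46a^3 - 712a^2 - 224a + 6272 = ((1/2)a^2 - (9/2)a + 1)(-4a^3 + 4a^2 + 136a + 224) + (-216a^2 + 648a + 6048)
  -4a^3 + 4a^2 + 136a + 224 = ((1/54)a + 1/27)(-216a^2 + 648a + 6048) + (0)
Last nonzero remainder: -216a^2 + 648a + 6048. Dividing through by -216 gives the monic gcd a^2 - 3a - 28.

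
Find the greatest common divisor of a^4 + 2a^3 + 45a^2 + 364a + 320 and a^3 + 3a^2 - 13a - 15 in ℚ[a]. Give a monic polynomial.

a^2 + 6a + 5

Repeated division with remainder:
  a^4 + 2a^3 + 45a^2 + 364a + 320 = (a - 1)(a^3 + 3a^2 - 13a - 15) + (61a^2 + 366a + 305)
  a^3 + 3a^2 - 13a - 15 = ((1/61)a - 3/61)(61a^2 + 366a + 305) + (0)
Last nonzero remainder: 61a^2 + 366a + 305. Dividing through by 61 gives the monic gcd a^2 + 6a + 5.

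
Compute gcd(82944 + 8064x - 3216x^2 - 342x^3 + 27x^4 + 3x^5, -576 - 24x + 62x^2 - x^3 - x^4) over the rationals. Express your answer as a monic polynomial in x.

Euclidean algorithm in ℚ[x]:
  3x^5 + 27x^4 - 342x^3 - 3216x^2 + 8064x + 82944 = (-3x - 24)(-x^4 - x^3 + 62x^2 - 24x - 576) + (-180x^3 - 1800x^2 + 5760x + 69120)
  -x^4 - x^3 + 62x^2 - 24x - 576 = ((1/180)x - 1/20)(-180x^3 - 1800x^2 + 5760x + 69120) + (-60x^2 - 120x + 2880)
  -180x^3 - 1800x^2 + 5760x + 69120 = (3x + 24)(-60x^2 - 120x + 2880) + (0)
Last nonzero remainder: -60x^2 - 120x + 2880. Dividing through by -60 gives the monic gcd x^2 + 2x - 48.

-48 + 2x + x^2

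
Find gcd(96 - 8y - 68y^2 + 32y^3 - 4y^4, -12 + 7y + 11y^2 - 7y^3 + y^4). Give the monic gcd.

By polynomial division,
  -4y^4 + 32y^3 - 68y^2 - 8y + 96 = (-4)(y^4 - 7y^3 + 11y^2 + 7y - 12) + (4y^3 - 24y^2 + 20y + 48)
  y^4 - 7y^3 + 11y^2 + 7y - 12 = ((1/4)y - 1/4)(4y^3 - 24y^2 + 20y + 48) + (0)
Last nonzero remainder: 4y^3 - 24y^2 + 20y + 48. Dividing through by 4 gives the monic gcd y^3 - 6y^2 + 5y + 12.

12 + 5y - 6y^2 + y^3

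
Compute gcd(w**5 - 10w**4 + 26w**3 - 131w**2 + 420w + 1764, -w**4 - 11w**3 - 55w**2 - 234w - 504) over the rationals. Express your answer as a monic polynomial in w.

Euclidean algorithm in ℚ[w]:
  w**5 - 10w**4 + 26w**3 - 131w**2 + 420w + 1764 = (-w + 21)(-w**4 - 11w**3 - 55w**2 - 234w - 504) + (202w**3 + 790w**2 + 4830w + 12348)
  -w**4 - 11w**3 - 55w**2 - 234w - 504 = (-(1/202)w - 358/10201)(202w**3 + 790w**2 + 4830w + 12348) + (-(34320/10201)w**2 - (34320/10201)w - 720720/10201)
  202w**3 + 790w**2 + 4830w + 12348 = (-(1030301/17160)w - 499849/2860)(-(34320/10201)w**2 - (34320/10201)w - 720720/10201) + (0)
Last nonzero remainder: -(34320/10201)w**2 - (34320/10201)w - 720720/10201. Dividing through by -34320/10201 gives the monic gcd w**2 + w + 21.

w**2 + w + 21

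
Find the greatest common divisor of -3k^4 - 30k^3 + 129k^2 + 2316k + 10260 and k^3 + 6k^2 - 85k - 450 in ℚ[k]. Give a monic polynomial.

k^2 + k - 90

By polynomial division,
  -3k^4 - 30k^3 + 129k^2 + 2316k + 10260 = (-3k - 12)(k^3 + 6k^2 - 85k - 450) + (-54k^2 - 54k + 4860)
  k^3 + 6k^2 - 85k - 450 = (-(1/54)k - 5/54)(-54k^2 - 54k + 4860) + (0)
Last nonzero remainder: -54k^2 - 54k + 4860. Dividing through by -54 gives the monic gcd k^2 + k - 90.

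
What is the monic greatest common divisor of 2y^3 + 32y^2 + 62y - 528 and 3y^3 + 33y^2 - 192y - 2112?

y^2 + 19y + 88

Apply the Euclidean algorithm:
  2y^3 + 32y^2 + 62y - 528 = (2/3)(3y^3 + 33y^2 - 192y - 2112) + (10y^2 + 190y + 880)
  3y^3 + 33y^2 - 192y - 2112 = ((3/10)y - 12/5)(10y^2 + 190y + 880) + (0)
Last nonzero remainder: 10y^2 + 190y + 880. Dividing through by 10 gives the monic gcd y^2 + 19y + 88.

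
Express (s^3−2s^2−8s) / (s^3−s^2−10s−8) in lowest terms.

Repeated division with remainder:
  s^3−2s^2−8s = (s^3−s^2−10s−8) + (−s^2+2s+8)
  s^3−s^2−10s−8 = (−s−1)(−s^2+2s+8) + (0)
Last nonzero remainder: −s^2+2s+8. Dividing through by −1 gives the monic gcd s^2−2s−8.
Cancel s^2−2s−8 from numerator and denominator to get the reduced form.

(s)/(s+1)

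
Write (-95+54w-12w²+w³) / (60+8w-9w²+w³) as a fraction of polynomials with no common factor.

Apply the Euclidean algorithm:
  w³-12w²+54w-95 = (w³-9w²+8w+60) + (-3w²+46w-155)
  w³-9w²+8w+60 = (-(1/3)w-19/9)(-3w²+46w-155) + ((481/9)w-2405/9)
  -3w²+46w-155 = (-(27/481)w+279/481)((481/9)w-2405/9) + (0)
Last nonzero remainder: (481/9)w-2405/9. Dividing through by 481/9 gives the monic gcd w-5.
Cancel w-5 from numerator and denominator to get the reduced form.

(19-7w+w²)/(-12-4w+w²)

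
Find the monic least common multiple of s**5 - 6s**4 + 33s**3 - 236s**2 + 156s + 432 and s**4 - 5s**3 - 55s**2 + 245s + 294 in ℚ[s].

By polynomial division,
  s**5 - 6s**4 + 33s**3 - 236s**2 + 156s + 432 = (s - 1)(s**4 - 5s**3 - 55s**2 + 245s + 294) + (83s**3 - 536s**2 + 107s + 726)
  s**4 - 5s**3 - 55s**2 + 245s + 294 = ((1/83)s + 121/6889)(83s**3 - 536s**2 + 107s + 726) + (-(322920/6889)s**2 + (1614600/6889)s + 1937520/6889)
  83s**3 - 536s**2 + 107s + 726 = (-(571787/322920)s + 833569/322920)(-(322920/6889)s**2 + (1614600/6889)s + 1937520/6889) + (0)
Last nonzero remainder: -(322920/6889)s**2 + (1614600/6889)s + 1937520/6889. Dividing through by -322920/6889 gives the monic gcd s**2 - 5s - 6.
Then lcm(f, g) = f·g / gcd(f, g); expanding and making the result monic gives the answer.

s**7 - 6s**6 - 16s**5 + 58s**4 - 1461s**3 + 11996s**2 - 7644s - 21168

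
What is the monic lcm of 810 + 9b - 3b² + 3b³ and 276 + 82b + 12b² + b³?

12420 + 1758b + 242b² + 43b³ + 5b⁴ + b⁵

Repeated division with remainder:
  3b³ - 3b² + 9b + 810 = (3)(b³ + 12b² + 82b + 276) + (-39b² - 237b - 18)
  b³ + 12b² + 82b + 276 = (-(1/39)b - 77/507)(-39b² - 237b - 18) + ((7697/169)b + 46182/169)
  -39b² - 237b - 18 = (-(6591/7697)b - 507/7697)((7697/169)b + 46182/169) + (0)
Last nonzero remainder: (7697/169)b + 46182/169. Dividing through by 7697/169 gives the monic gcd b + 6.
Then lcm(f, g) = f·g / gcd(f, g); expanding and making the result monic gives the answer.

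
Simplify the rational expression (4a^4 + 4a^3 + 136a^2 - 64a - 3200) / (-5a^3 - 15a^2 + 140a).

Euclidean algorithm in ℚ[a]:
  4a^4 + 4a^3 + 136a^2 - 64a - 3200 = (-(4/5)a + 8/5)(-5a^3 - 15a^2 + 140a) + (272a^2 - 288a - 3200)
  -5a^3 - 15a^2 + 140a = (-(5/272)a - 345/4624)(272a^2 - 288a - 3200) + ((17250/289)a - 69000/289)
  272a^2 - 288a - 3200 = ((39304/8625)a + 4624/345)((17250/289)a - 69000/289) + (0)
Last nonzero remainder: (17250/289)a - 69000/289. Dividing through by 17250/289 gives the monic gcd a - 4.
Cancel a - 4 from numerator and denominator to get the reduced form.

(-4a^3 - 20a^2 - 216a - 800)/(5a^2 + 35a)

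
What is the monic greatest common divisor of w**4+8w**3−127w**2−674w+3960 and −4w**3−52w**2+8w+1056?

Apply the Euclidean algorithm:
  w**4+8w**3−127w**2−674w+3960 = (−(1/4)w+5/4)(−4w**3−52w**2+8w+1056) + (−60w**2−420w+2640)
  −4w**3−52w**2+8w+1056 = ((1/15)w+2/5)(−60w**2−420w+2640) + (0)
Last nonzero remainder: −60w**2−420w+2640. Dividing through by −60 gives the monic gcd w**2+7w−44.

w**2+7w−44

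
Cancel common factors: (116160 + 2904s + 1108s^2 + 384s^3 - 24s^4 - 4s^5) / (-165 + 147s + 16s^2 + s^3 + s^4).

Repeated division with remainder:
  -4s^5 - 24s^4 + 384s^3 + 1108s^2 + 2904s + 116160 = (-4s - 20)(s^4 + s^3 + 16s^2 + 147s - 165) + (468s^3 + 2016s^2 + 5184s + 112860)
  s^4 + s^3 + 16s^2 + 147s - 165 = ((1/468)s - 43/6084)(468s^3 + 2016s^2 + 5184s + 112860) + ((3240/169)s^2 - (9720/169)s + 106920/169)
  468s^3 + 2016s^2 + 5184s + 112860 = ((2197/90)s + 3211/18)((3240/169)s^2 - (9720/169)s + 106920/169) + (0)
Last nonzero remainder: (3240/169)s^2 - (9720/169)s + 106920/169. Dividing through by 3240/169 gives the monic gcd s^2 - 3s + 33.
Cancel s^2 - 3s + 33 from numerator and denominator to get the reduced form.

(3520 + 408s - 36s^2 - 4s^3)/(-5 + 4s + s^2)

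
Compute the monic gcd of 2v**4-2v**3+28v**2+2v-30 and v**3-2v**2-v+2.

Repeated division with remainder:
  2v**4-2v**3+28v**2+2v-30 = (2v+2)(v**3-2v**2-v+2) + (34v**2-34)
  v**3-2v**2-v+2 = ((1/34)v-1/17)(34v**2-34) + (0)
Last nonzero remainder: 34v**2-34. Dividing through by 34 gives the monic gcd v**2-1.

v**2-1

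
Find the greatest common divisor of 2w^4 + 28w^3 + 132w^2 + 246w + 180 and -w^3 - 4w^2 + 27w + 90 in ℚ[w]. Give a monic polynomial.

w + 6

Apply the Euclidean algorithm:
  2w^4 + 28w^3 + 132w^2 + 246w + 180 = (-2w - 20)(-w^3 - 4w^2 + 27w + 90) + (106w^2 + 966w + 1980)
  -w^3 - 4w^2 + 27w + 90 = (-(1/106)w + 271/5618)(106w^2 + 966w + 1980) + (-(2580/2809)w - 15480/2809)
  106w^2 + 966w + 1980 = (-(148877/1290)w - 30899/86)(-(2580/2809)w - 15480/2809) + (0)
Last nonzero remainder: -(2580/2809)w - 15480/2809. Dividing through by -2580/2809 gives the monic gcd w + 6.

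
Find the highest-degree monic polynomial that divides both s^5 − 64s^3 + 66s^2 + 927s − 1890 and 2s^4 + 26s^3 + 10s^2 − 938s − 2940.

s^3 + 6s^2 − 37s − 210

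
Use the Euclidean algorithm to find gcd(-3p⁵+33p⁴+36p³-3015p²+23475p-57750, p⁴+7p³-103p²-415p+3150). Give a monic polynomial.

By polynomial division,
  -3p⁵+33p⁴+36p³-3015p²+23475p-57750 = (-3p+54)(p⁴+7p³-103p²-415p+3150) + (-651p³+1302p²+55335p-227850)
  p⁴+7p³-103p²-415p+3150 = (-(1/651)p-3/217)(-651p³+1302p²+55335p-227850) + (0)
Last nonzero remainder: -651p³+1302p²+55335p-227850. Dividing through by -651 gives the monic gcd p³-2p²-85p+350.

p³-2p²-85p+350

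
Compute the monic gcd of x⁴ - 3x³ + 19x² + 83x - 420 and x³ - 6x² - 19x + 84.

Repeated division with remainder:
  x⁴ - 3x³ + 19x² + 83x - 420 = (x + 3)(x³ - 6x² - 19x + 84) + (56x² + 56x - 672)
  x³ - 6x² - 19x + 84 = ((1/56)x - 1/8)(56x² + 56x - 672) + (0)
Last nonzero remainder: 56x² + 56x - 672. Dividing through by 56 gives the monic gcd x² + x - 12.

x² + x - 12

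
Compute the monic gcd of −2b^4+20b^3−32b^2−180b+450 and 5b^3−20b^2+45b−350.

Apply the Euclidean algorithm:
  −2b^4+20b^3−32b^2−180b+450 = (−(2/5)b+12/5)(5b^3−20b^2+45b−350) + (34b^2−428b+1290)
  5b^3−20b^2+45b−350 = ((5/34)b+365/289)(34b^2−428b+1290) + ((114400/289)b−572000/289)
  34b^2−428b+1290 = ((4913/57200)b−37281/57200)((114400/289)b−572000/289) + (0)
Last nonzero remainder: (114400/289)b−572000/289. Dividing through by 114400/289 gives the monic gcd b−5.

b−5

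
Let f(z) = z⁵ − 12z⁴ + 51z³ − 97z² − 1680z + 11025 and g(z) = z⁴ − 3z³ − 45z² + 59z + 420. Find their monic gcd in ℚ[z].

Euclidean algorithm in ℚ[z]:
  z⁵ − 12z⁴ + 51z³ − 97z² − 1680z + 11025 = (z − 9)(z⁴ − 3z³ − 45z² + 59z + 420) + (69z³ − 561z² − 1569z + 14805)
  z⁴ − 3z³ − 45z² + 59z + 420 = ((1/69)z + 118/1587)(69z³ − 561z² − 1569z + 14805) + ((10290/529)z² − (20580/529)z − 360150/529)
  69z³ − 561z² − 1569z + 14805 = ((12167/3430)z − 74589/3430)((10290/529)z² − (20580/529)z − 360150/529) + (0)
Last nonzero remainder: (10290/529)z² − (20580/529)z − 360150/529. Dividing through by 10290/529 gives the monic gcd z² − 2z − 35.

z² − 2z − 35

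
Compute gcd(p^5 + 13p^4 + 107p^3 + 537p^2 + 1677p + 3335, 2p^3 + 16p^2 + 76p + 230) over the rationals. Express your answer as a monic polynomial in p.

Euclidean algorithm in ℚ[p]:
  p^5 + 13p^4 + 107p^3 + 537p^2 + 1677p + 3335 = ((1/2)p^2 + (5/2)p + 29/2)(2p^3 + 16p^2 + 76p + 230) + (0)
Last nonzero remainder: 2p^3 + 16p^2 + 76p + 230. Dividing through by 2 gives the monic gcd p^3 + 8p^2 + 38p + 115.

p^3 + 8p^2 + 38p + 115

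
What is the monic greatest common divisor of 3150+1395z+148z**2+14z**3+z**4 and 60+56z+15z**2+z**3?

30+13z+z**2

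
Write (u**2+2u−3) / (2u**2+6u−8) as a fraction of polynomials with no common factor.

(u+3)/(2u+8)

Euclidean algorithm in ℚ[u]:
  u**2+2u−3 = (1/2)(2u**2+6u−8) + (−u+1)
  2u**2+6u−8 = (−2u−8)(−u+1) + (0)
Last nonzero remainder: −u+1. Dividing through by −1 gives the monic gcd u−1.
Cancel u−1 from numerator and denominator to get the reduced form.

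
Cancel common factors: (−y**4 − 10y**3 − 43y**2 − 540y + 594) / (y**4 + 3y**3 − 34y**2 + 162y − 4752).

By polynomial division,
  −y**4 − 10y**3 − 43y**2 − 540y + 594 = (−1)(y**4 + 3y**3 − 34y**2 + 162y − 4752) + (−7y**3 − 77y**2 − 378y − 4158)
  y**4 + 3y**3 − 34y**2 + 162y − 4752 = (−(1/7)y + 8/7)(−7y**3 − 77y**2 − 378y − 4158) + (0)
Last nonzero remainder: −7y**3 − 77y**2 − 378y − 4158. Dividing through by −7 gives the monic gcd y**3 + 11y**2 + 54y + 594.
Cancel y**3 + 11y**2 + 54y + 594 from numerator and denominator to get the reduced form.

(−y + 1)/(y − 8)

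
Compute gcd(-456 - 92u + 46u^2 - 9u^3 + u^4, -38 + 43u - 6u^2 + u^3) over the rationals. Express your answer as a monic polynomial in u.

38 - 5u + u^2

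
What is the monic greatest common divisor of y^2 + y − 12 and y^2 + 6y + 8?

y + 4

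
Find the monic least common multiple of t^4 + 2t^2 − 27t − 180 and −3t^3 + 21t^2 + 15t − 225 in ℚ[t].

By polynomial division,
  t^4 + 2t^2 − 27t − 180 = (−(1/3)t − 7/3)(−3t^3 + 21t^2 + 15t − 225) + (56t^2 − 67t − 705)
  −3t^3 + 21t^2 + 15t − 225 = (−(3/56)t + 975/3136)(56t^2 − 67t − 705) + (−(6075/3136)t − 18225/3136)
  56t^2 − 67t − 705 = (−(175616/6075)t + 147392/1215)(−(6075/3136)t − 18225/3136) + (0)
Last nonzero remainder: −(6075/3136)t − 18225/3136. Dividing through by −6075/3136 gives the monic gcd t + 3.
Then lcm(f, g) = f·g / gcd(f, g); expanding and making the result monic gives the answer.

t^6 − 10t^5 + 27t^4 − 47t^3 + 140t^2 + 1125t − 4500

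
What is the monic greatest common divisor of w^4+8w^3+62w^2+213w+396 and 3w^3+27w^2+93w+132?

By polynomial division,
  w^4+8w^3+62w^2+213w+396 = ((1/3)w−1/3)(3w^3+27w^2+93w+132) + (40w^2+200w+440)
  3w^3+27w^2+93w+132 = ((3/40)w+3/10)(40w^2+200w+440) + (0)
Last nonzero remainder: 40w^2+200w+440. Dividing through by 40 gives the monic gcd w^2+5w+11.

w^2+5w+11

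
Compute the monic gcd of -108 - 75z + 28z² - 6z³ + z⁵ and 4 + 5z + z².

4 + 5z + z²

Repeated division with remainder:
  z⁵ - 6z³ + 28z² - 75z - 108 = (z³ - 5z² + 15z - 27)(z² + 5z + 4) + (0)
The last nonzero remainder z² + 5z + 4 is already monic.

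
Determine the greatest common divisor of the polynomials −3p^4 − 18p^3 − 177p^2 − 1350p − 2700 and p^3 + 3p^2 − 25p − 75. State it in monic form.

p^2 + 8p + 15

Euclidean algorithm in ℚ[p]:
  −3p^4 − 18p^3 − 177p^2 − 1350p − 2700 = (−3p − 9)(p^3 + 3p^2 − 25p − 75) + (−225p^2 − 1800p − 3375)
  p^3 + 3p^2 − 25p − 75 = (−(1/225)p + 1/45)(−225p^2 − 1800p − 3375) + (0)
Last nonzero remainder: −225p^2 − 1800p − 3375. Dividing through by −225 gives the monic gcd p^2 + 8p + 15.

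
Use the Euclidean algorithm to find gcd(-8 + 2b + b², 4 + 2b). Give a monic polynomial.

1

By polynomial division,
  b² + 2b - 8 = ((1/2)b)(2b + 4) + (-8)
  2b + 4 = (-(1/4)b - 1/2)(-8) + (0)
The last nonzero remainder is the constant -8, so the polynomials are coprime and gcd = 1.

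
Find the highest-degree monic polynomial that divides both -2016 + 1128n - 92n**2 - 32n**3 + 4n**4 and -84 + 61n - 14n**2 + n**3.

Euclidean algorithm in ℚ[n]:
  4n**4 - 32n**3 - 92n**2 + 1128n - 2016 = (4n + 24)(n**3 - 14n**2 + 61n - 84) + (0)
The last nonzero remainder n**3 - 14n**2 + 61n - 84 is already monic.

-84 + 61n - 14n**2 + n**3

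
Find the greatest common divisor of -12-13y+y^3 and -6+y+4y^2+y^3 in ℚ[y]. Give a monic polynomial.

Repeated division with remainder:
  y^3-13y-12 = (y^3+4y^2+y-6) + (-4y^2-14y-6)
  y^3+4y^2+y-6 = (-(1/4)y-1/8)(-4y^2-14y-6) + (-(9/4)y-27/4)
  -4y^2-14y-6 = ((16/9)y+8/9)(-(9/4)y-27/4) + (0)
Last nonzero remainder: -(9/4)y-27/4. Dividing through by -9/4 gives the monic gcd y+3.

3+y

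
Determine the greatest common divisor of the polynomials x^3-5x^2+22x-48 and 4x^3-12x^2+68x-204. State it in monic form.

x-3

Apply the Euclidean algorithm:
  x^3-5x^2+22x-48 = (1/4)(4x^3-12x^2+68x-204) + (-2x^2+5x+3)
  4x^3-12x^2+68x-204 = (-2x+1)(-2x^2+5x+3) + (69x-207)
  -2x^2+5x+3 = (-(2/69)x-1/69)(69x-207) + (0)
Last nonzero remainder: 69x-207. Dividing through by 69 gives the monic gcd x-3.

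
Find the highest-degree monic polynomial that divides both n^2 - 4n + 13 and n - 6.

1

Repeated division with remainder:
  n^2 - 4n + 13 = (n + 2)(n - 6) + (25)
  n - 6 = ((1/25)n - 6/25)(25) + (0)
The last nonzero remainder is the constant 25, so the polynomials are coprime and gcd = 1.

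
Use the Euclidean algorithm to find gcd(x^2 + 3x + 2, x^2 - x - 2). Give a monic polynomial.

x + 1

Apply the Euclidean algorithm:
  x^2 + 3x + 2 = (x^2 - x - 2) + (4x + 4)
  x^2 - x - 2 = ((1/4)x - 1/2)(4x + 4) + (0)
Last nonzero remainder: 4x + 4. Dividing through by 4 gives the monic gcd x + 1.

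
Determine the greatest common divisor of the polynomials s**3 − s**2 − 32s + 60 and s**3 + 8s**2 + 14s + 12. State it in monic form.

By polynomial division,
  s**3 − s**2 − 32s + 60 = (s**3 + 8s**2 + 14s + 12) + (−9s**2 − 46s + 48)
  s**3 + 8s**2 + 14s + 12 = (−(1/9)s − 26/81)(−9s**2 − 46s + 48) + ((370/81)s + 740/27)
  −9s**2 − 46s + 48 = (−(729/370)s + 324/185)((370/81)s + 740/27) + (0)
Last nonzero remainder: (370/81)s + 740/27. Dividing through by 370/81 gives the monic gcd s + 6.

s + 6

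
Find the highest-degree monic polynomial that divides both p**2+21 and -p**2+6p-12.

By polynomial division,
  p**2+21 = (-1)(-p**2+6p-12) + (6p+9)
  -p**2+6p-12 = (-(1/6)p+5/4)(6p+9) + (-93/4)
  6p+9 = (-(8/31)p-12/31)(-93/4) + (0)
The last nonzero remainder is the constant -93/4, so the polynomials are coprime and gcd = 1.

1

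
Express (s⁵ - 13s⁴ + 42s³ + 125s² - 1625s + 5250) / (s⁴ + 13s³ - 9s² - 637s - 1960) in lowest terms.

(s³ - 11s² + 55s - 150)/(s² + 15s + 56)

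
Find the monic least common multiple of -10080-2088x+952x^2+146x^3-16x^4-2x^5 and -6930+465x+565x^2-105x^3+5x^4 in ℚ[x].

332640-16776x-44124x^2+4318x^3+1293x^4-143x^5-9x^6+x^7

Apply the Euclidean algorithm:
  -2x^5-16x^4+146x^3+952x^2-2088x-10080 = (-(2/5)x-58/5)(5x^4-105x^3+565x^2+465x-6930) + (-846x^3+7692x^2+534x-90468)
  5x^4-105x^3+565x^2+465x-6930 = (-(5/846)x+8395/119286)(-846x^3+7692x^2+534x-90468) + ((533120/19881)x^2-(2132480/19881)x-3731840/6627)
  -846x^3+7692x^2+534x-90468 = (-(8409663/266560)x+21411837/133280)((533120/19881)x^2-(2132480/19881)x-3731840/6627) + (0)
Last nonzero remainder: (533120/19881)x^2-(2132480/19881)x-3731840/6627. Dividing through by 533120/19881 gives the monic gcd x^2-4x-21.
Then lcm(f, g) = f·g / gcd(f, g); expanding and making the result monic gives the answer.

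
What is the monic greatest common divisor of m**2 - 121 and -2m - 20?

Repeated division with remainder:
  m**2 - 121 = (-(1/2)m + 5)(-2m - 20) + (-21)
  -2m - 20 = ((2/21)m + 20/21)(-21) + (0)
The last nonzero remainder is the constant -21, so the polynomials are coprime and gcd = 1.

1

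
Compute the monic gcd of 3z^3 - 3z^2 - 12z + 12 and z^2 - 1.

z - 1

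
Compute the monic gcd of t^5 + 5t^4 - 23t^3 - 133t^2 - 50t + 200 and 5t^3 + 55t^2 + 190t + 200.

t^3 + 11t^2 + 38t + 40

Euclidean algorithm in ℚ[t]:
  t^5 + 5t^4 - 23t^3 - 133t^2 - 50t + 200 = ((1/5)t^2 - (6/5)t + 1)(5t^3 + 55t^2 + 190t + 200) + (0)
Last nonzero remainder: 5t^3 + 55t^2 + 190t + 200. Dividing through by 5 gives the monic gcd t^3 + 11t^2 + 38t + 40.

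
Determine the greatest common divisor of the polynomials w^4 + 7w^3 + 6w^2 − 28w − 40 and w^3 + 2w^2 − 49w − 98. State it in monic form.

w + 2

Euclidean algorithm in ℚ[w]:
  w^4 + 7w^3 + 6w^2 − 28w − 40 = (w + 5)(w^3 + 2w^2 − 49w − 98) + (45w^2 + 315w + 450)
  w^3 + 2w^2 − 49w − 98 = ((1/45)w − 1/9)(45w^2 + 315w + 450) + (−24w − 48)
  45w^2 + 315w + 450 = (−(15/8)w − 75/8)(−24w − 48) + (0)
Last nonzero remainder: −24w − 48. Dividing through by −24 gives the monic gcd w + 2.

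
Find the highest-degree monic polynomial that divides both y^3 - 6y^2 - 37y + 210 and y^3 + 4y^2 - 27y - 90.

y^2 + y - 30

Euclidean algorithm in ℚ[y]:
  y^3 - 6y^2 - 37y + 210 = (y^3 + 4y^2 - 27y - 90) + (-10y^2 - 10y + 300)
  y^3 + 4y^2 - 27y - 90 = (-(1/10)y - 3/10)(-10y^2 - 10y + 300) + (0)
Last nonzero remainder: -10y^2 - 10y + 300. Dividing through by -10 gives the monic gcd y^2 + y - 30.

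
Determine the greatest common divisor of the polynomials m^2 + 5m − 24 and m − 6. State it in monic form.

Euclidean algorithm in ℚ[m]:
  m^2 + 5m − 24 = (m + 11)(m − 6) + (42)
  m − 6 = ((1/42)m − 1/7)(42) + (0)
The last nonzero remainder is the constant 42, so the polynomials are coprime and gcd = 1.

1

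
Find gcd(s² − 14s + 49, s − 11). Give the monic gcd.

Apply the Euclidean algorithm:
  s² − 14s + 49 = (s − 3)(s − 11) + (16)
  s − 11 = ((1/16)s − 11/16)(16) + (0)
The last nonzero remainder is the constant 16, so the polynomials are coprime and gcd = 1.

1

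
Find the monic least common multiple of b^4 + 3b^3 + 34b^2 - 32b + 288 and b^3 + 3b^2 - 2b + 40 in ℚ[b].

b^5 + 8b^4 + 49b^3 + 138b^2 + 128b + 1440

Repeated division with remainder:
  b^4 + 3b^3 + 34b^2 - 32b + 288 = (b)(b^3 + 3b^2 - 2b + 40) + (36b^2 - 72b + 288)
  b^3 + 3b^2 - 2b + 40 = ((1/36)b + 5/36)(36b^2 - 72b + 288) + (0)
Last nonzero remainder: 36b^2 - 72b + 288. Dividing through by 36 gives the monic gcd b^2 - 2b + 8.
Then lcm(f, g) = f·g / gcd(f, g); expanding and making the result monic gives the answer.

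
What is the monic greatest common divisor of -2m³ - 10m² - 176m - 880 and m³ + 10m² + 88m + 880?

m² + 88

Euclidean algorithm in ℚ[m]:
  -2m³ - 10m² - 176m - 880 = (-2)(m³ + 10m² + 88m + 880) + (10m² + 880)
  m³ + 10m² + 88m + 880 = ((1/10)m + 1)(10m² + 880) + (0)
Last nonzero remainder: 10m² + 880. Dividing through by 10 gives the monic gcd m² + 88.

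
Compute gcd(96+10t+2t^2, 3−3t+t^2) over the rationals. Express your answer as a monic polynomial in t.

Repeated division with remainder:
  2t^2+10t+96 = (2)(t^2−3t+3) + (16t+90)
  t^2−3t+3 = ((1/16)t−69/128)(16t+90) + (3297/64)
  16t+90 = ((1024/3297)t+1920/1099)(3297/64) + (0)
The last nonzero remainder is the constant 3297/64, so the polynomials are coprime and gcd = 1.

1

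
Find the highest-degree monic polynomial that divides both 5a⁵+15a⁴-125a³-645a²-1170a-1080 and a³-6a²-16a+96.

Repeated division with remainder:
  5a⁵+15a⁴-125a³-645a²-1170a-1080 = (5a²+45a+225)(a³-6a²-16a+96) + (945a²-1890a-22680)
  a³-6a²-16a+96 = ((1/945)a-4/945)(945a²-1890a-22680) + (0)
Last nonzero remainder: 945a²-1890a-22680. Dividing through by 945 gives the monic gcd a²-2a-24.

a²-2a-24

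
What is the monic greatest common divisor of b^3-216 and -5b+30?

b-6

By polynomial division,
  b^3-216 = (-(1/5)b^2-(6/5)b-36/5)(-5b+30) + (0)
Last nonzero remainder: -5b+30. Dividing through by -5 gives the monic gcd b-6.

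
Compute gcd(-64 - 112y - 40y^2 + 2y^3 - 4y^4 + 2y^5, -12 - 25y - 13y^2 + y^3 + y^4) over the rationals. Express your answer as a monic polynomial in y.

-4 - 7y - 2y^2 + y^3

Repeated division with remainder:
  2y^5 - 4y^4 + 2y^3 - 40y^2 - 112y - 64 = (2y - 6)(y^4 + y^3 - 13y^2 - 25y - 12) + (34y^3 - 68y^2 - 238y - 136)
  y^4 + y^3 - 13y^2 - 25y - 12 = ((1/34)y + 3/34)(34y^3 - 68y^2 - 238y - 136) + (0)
Last nonzero remainder: 34y^3 - 68y^2 - 238y - 136. Dividing through by 34 gives the monic gcd y^3 - 2y^2 - 7y - 4.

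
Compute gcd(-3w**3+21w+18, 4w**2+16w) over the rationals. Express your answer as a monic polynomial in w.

Repeated division with remainder:
  -3w**3+21w+18 = (-(3/4)w+3)(4w**2+16w) + (-27w+18)
  4w**2+16w = (-(4/27)w-56/81)(-27w+18) + (112/9)
  -27w+18 = (-(243/112)w+81/56)(112/9) + (0)
The last nonzero remainder is the constant 112/9, so the polynomials are coprime and gcd = 1.

1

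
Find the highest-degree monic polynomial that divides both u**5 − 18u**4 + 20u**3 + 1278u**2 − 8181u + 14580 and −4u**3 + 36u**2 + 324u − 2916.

Repeated division with remainder:
  u**5 − 18u**4 + 20u**3 + 1278u**2 − 8181u + 14580 = (−(1/4)u**2 + (9/4)u − 5)(−4u**3 + 36u**2 + 324u − 2916) + (0)
Last nonzero remainder: −4u**3 + 36u**2 + 324u − 2916. Dividing through by −4 gives the monic gcd u**3 − 9u**2 − 81u + 729.

u**3 − 9u**2 − 81u + 729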